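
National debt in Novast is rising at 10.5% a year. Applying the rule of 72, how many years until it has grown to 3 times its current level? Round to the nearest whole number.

approximately 11 years

At 10.5% it doubles every 72/10.5 ≈ 6.86 years.
3× is log₂ 3 ≈ 1.58 doublings, so ≈ 1.58 × 6.86 = 11 years.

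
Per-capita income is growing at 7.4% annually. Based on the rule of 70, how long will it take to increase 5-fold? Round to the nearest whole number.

Doubling time ≈ 70/7.4 = 9.46 years.
5× is log₂ 5 ≈ 2.32 doublings, so ≈ 2.32 × 9.46 = 22 years.

22 years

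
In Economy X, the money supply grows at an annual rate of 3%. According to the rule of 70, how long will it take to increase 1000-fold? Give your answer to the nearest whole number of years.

233 years

At 3% it doubles every 70/3 ≈ 23.33 years.
1000× is log₂ 1000 ≈ 9.97 doublings, so ≈ 9.97 × 23.33 = 233 years.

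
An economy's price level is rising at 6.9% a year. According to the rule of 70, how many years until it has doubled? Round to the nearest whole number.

approximately 10 years

Doubling time ≈ 70 / 6.9 = 10.14 years.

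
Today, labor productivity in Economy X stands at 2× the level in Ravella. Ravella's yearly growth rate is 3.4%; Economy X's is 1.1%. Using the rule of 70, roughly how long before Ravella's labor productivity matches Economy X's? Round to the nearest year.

What matters is the difference: 2.3 pp.
Rule of 70 on the gap: the ratio halves every 70/2.3 ≈ 30.43 years.
A 2× gap closes after 1 halving: 1 × 30.43 ≈ 30 years.

≈ 30 years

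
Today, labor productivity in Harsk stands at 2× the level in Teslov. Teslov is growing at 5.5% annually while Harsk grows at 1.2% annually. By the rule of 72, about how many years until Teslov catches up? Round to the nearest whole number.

roughly 17 years

Teslov gains on Harsk at 5.5% − 1.2% = 4.3 points a year.
At that relative rate the gap halves every 72/4.3 ≈ 16.74 years.
A 2× gap closes after 1 halving: 1 × 16.74 ≈ 17 years.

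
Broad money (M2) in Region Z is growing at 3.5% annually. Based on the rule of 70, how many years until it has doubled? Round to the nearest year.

20 years

70/3.5 ≈ 20.00, so it doubles roughly every 20 years.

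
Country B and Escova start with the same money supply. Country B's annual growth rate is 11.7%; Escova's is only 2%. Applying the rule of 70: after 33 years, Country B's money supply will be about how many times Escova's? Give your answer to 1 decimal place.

Rate gap = 11.7% − 2% = 9.7 points.
The ratio doubles every 70/9.7 ≈ 7.22 years.
33/7.22 ≈ 4.57 doublings → ratio ≈ 2^4.57 ≈ 23.8.

≈ 23.8 times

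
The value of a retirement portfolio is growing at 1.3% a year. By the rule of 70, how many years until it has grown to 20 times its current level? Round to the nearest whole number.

about 233 years

One doubling takes 70/1.3 = 53.85 years.
20× is log₂ 20 ≈ 4.32 doublings, so ≈ 4.32 × 53.85 = 233 years.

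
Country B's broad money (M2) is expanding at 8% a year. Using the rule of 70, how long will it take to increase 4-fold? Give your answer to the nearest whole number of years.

≈ 18 years

Doubling time ≈ 70/8 = 8.75 years.
4× is 2 doublings, so 2 × 8.75 ≈ 18 years.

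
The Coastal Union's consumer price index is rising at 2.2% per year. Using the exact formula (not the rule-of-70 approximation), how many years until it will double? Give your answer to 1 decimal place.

31.9 years

t = ln(2) / ln(1 + 0.022) = 0.6931 / 0.021761 ≈ 31.85.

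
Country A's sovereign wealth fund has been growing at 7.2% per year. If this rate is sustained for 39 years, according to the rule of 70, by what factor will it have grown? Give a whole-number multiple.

At 7.2% one doubling takes ≈ 9.72 years; 39 years is 4 of them, so ×16.

≈ 16 times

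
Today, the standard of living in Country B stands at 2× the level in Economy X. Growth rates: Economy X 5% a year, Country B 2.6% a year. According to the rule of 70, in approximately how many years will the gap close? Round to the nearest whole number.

What matters is the difference: 2.4 pp.
Rule of 70 on the gap: the ratio halves every 70/2.4 ≈ 29.17 years.
A 2× gap closes after 1 halving: 1 × 29.17 ≈ 29 years.

about 29 years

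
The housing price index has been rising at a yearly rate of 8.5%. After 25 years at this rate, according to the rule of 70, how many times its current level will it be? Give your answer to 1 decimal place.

approximately 8.2 times

Doubling time ≈ 70/8.5 = 8.24 years.
25 years / 8.24 ≈ 3.03 doublings → factor 2^3.03 ≈ 8.2.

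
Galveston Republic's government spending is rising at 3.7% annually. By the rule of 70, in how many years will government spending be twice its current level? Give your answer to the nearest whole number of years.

70/3.7 ≈ 18.92, so it doubles roughly every 19 years.

roughly 19 years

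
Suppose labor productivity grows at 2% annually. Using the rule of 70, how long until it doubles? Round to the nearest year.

70/2 ≈ 35.00, so it doubles roughly every 35 years.

approximately 35 years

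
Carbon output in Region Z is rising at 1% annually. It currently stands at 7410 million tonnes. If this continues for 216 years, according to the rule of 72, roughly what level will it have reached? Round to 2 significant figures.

about 59000 million tonnes

It doubles every 72/1 ≈ 72.00 years, so 216 years is 3.00 doublings.
2^3.00 ≈ 8.00; 7410 × 8.00 ≈ 59000 million tonnes.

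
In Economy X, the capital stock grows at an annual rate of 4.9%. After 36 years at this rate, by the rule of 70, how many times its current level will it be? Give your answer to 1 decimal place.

around 5.7 times

Doubles every ≈ 14.29 years (70/4.9).
36 years is 2.52 doublings; 2^2.52 ≈ 5.7×.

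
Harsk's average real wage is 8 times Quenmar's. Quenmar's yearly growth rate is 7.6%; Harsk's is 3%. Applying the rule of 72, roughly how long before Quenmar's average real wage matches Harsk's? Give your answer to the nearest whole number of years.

What matters is the difference: 4.6 pp.
Rule of 72 on the gap: the ratio halves every 72/4.6 ≈ 15.65 years.
An 8 times gap closes after 3 halvings: 3 × 15.65 ≈ 47 years.

approximately 47 years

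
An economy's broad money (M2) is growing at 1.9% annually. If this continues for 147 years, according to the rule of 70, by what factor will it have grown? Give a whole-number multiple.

≈ 16 times

Doubling time ≈ 70/1.9 = 36.84 years.
147/36.84 ≈ 4 doublings, so about 2^4 = 16×.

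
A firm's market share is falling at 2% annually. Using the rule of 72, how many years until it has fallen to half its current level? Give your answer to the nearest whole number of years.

Falling at 2%, it halves about every 72/2 = 36.00 years.

roughly 36 years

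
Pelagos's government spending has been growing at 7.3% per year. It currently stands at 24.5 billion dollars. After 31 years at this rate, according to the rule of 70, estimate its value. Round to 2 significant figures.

Doubling time ≈ 70/7.3 = 9.59 years.
31 years is 31/9.59 ≈ 3.23 doublings, a factor of 2^3.23 ≈ 9.38.
24.5 × 9.38 ≈ 230 billion dollars.

≈ 230 billion dollars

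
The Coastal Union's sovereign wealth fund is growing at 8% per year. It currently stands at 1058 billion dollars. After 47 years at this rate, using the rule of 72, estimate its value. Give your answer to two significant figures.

39000 billion dollars

It doubles every 72/8 ≈ 9.00 years, so 47 years is 5.22 doublings.
2^5.22 ≈ 37.27; 1058 × 37.27 ≈ 39000 billion dollars.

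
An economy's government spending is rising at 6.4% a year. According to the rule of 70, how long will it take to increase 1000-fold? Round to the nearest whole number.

about 109 years

At 6.4% it doubles every 70/6.4 ≈ 10.94 years.
Reaching 1000× takes log₂(1000) ≈ 9.97 doublings.
9.97 × 10.94 ≈ 109 years.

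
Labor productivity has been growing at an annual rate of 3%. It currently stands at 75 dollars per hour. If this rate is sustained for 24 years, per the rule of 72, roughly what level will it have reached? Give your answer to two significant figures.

Doubling time ≈ 72/3 = 24.00 years.
24 years is 24/24.00 ≈ 1.00 doublings, a factor of 2^1.00 ≈ 2.00.
75 × 2.00 ≈ 150 dollars per hour.

about 150 dollars per hour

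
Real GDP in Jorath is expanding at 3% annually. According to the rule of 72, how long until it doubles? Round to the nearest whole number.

about 24 years

At 3%, doubling takes about 72/3 = 24.00 years.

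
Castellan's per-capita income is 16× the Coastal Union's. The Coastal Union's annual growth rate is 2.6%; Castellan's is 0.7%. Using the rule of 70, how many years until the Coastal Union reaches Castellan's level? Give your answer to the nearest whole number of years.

roughly 147 years

What matters is the difference: 1.9 pp.
Rule of 70 on the gap: the ratio halves every 70/1.9 ≈ 36.84 years.
A 16× gap closes after 4 halvings: 4 × 36.84 ≈ 147 years.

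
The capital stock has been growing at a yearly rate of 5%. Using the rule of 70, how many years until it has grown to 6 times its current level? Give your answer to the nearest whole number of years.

At 5% it doubles every 70/5 ≈ 14.00 years.
Reaching 6× takes log₂(6) ≈ 2.58 doublings.
2.58 × 14.00 ≈ 36 years.

36 years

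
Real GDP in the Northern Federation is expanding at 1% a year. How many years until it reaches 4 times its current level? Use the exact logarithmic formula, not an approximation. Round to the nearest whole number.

139 years

t = ln(4) / ln(1 + 0.01) = 1.3863 / 0.009950 ≈ 139.33.
≈ 139 years.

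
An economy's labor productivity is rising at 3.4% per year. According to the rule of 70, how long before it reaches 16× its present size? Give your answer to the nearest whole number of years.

Doubling time ≈ 70/3.4 = 20.59 years.
16 = 2^4, so 4 doublings → 82 years.

≈ 82 years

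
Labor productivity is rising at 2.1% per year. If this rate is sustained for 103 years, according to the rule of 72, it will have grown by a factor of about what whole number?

approximately 8 times

Doubling time ≈ 72/2.1 = 34.29 years.
103/34.29 ≈ 3 doublings, so about 2^3 = 8×.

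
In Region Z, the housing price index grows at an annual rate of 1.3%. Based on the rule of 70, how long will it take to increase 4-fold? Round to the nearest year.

about 108 years

One doubling takes 70/1.3 = 53.85 years.
4× is 2 doublings, so 2 × 53.85 ≈ 108 years.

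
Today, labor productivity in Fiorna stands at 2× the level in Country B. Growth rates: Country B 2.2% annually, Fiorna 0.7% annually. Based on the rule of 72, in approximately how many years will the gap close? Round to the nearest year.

What matters is the difference: 1.5 pp.
Rule of 72 on the gap: the ratio halves every 72/1.5 ≈ 48.00 years.
A 2× gap closes after 1 halving: 1 × 48.00 ≈ 48 years.

approximately 48 years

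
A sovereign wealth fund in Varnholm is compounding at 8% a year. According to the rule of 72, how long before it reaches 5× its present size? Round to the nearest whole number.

One doubling takes 72/8 = 9.00 years.
5× is log₂ 5 ≈ 2.32 doublings, so ≈ 2.32 × 9.00 = 21 years.

about 21 years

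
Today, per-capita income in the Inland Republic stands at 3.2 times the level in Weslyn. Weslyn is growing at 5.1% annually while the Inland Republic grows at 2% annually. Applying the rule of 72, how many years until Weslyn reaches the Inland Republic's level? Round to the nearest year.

The growth-rate gap is 5.1% − 2% = 3.1 percentage points.
So the ratio between them halves every 72/3.1 ≈ 23.23 years.
A 3.2 times gap takes log₂(3.2) ≈ 1.68 halvings to close: 1.68 × 23.23 ≈ 39 years.

around 39 years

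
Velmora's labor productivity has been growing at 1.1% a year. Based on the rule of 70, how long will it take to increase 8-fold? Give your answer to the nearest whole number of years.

At 1.1% it doubles every 70/1.1 ≈ 63.64 years.
Getting to 8× needs 3 doublings: 3 × 63.64 ≈ 191 years.

roughly 191 years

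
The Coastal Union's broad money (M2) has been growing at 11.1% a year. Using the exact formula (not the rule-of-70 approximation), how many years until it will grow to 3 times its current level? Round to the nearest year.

10 years

t = ln(3) / ln(1 + 0.111) = 1.0986 / 0.105261 ≈ 10.44.
≈ 10 years.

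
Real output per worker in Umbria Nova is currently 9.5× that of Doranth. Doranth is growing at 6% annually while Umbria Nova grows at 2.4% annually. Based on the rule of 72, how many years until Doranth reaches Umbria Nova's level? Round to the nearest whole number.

Doranth gains on Umbria Nova at 6% − 2.4% = 3.6 points a year.
At that relative rate the gap halves every 72/3.6 ≈ 20.00 years.
A 9.5× gap takes log₂(9.5) ≈ 3.25 halvings to close: 3.25 × 20.00 ≈ 65 years.

≈ 65 years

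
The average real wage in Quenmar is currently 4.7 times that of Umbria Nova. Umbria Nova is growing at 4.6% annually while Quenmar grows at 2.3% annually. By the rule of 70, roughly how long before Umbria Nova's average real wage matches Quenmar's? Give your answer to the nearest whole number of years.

Umbria Nova gains on Quenmar at 4.6% − 2.3% = 2.3 points a year.
At that relative rate the gap halves every 70/2.3 ≈ 30.43 years.
A 4.7 times gap takes log₂(4.7) ≈ 2.23 halvings to close: 2.23 × 30.43 ≈ 68 years.

approximately 68 years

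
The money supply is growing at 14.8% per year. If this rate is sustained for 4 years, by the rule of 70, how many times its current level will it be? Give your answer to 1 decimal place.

Doubling time ≈ 70/14.8 = 4.73 years.
4 years / 4.73 ≈ 0.85 doublings → factor 2^0.85 ≈ 1.8.

around 1.8 times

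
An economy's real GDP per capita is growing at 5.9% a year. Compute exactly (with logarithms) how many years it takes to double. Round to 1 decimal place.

t = ln(2) / ln(1 + 0.059) = 0.6931 / 0.057325 ≈ 12.09.

12.1 years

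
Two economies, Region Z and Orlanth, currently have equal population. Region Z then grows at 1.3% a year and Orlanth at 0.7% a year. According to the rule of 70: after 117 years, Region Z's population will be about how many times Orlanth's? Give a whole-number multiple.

≈ 2 times

Only the 0.6-point difference matters.
70/0.6 ≈ 116.67 years per doubling of the ratio; 117 years gives 1.00 doublings, so ≈ 2×.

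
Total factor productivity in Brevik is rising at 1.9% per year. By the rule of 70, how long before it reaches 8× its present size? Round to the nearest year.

One doubling takes 70/1.9 = 36.84 years.
8 = 2^3, so 3 doublings → 111 years.

around 111 years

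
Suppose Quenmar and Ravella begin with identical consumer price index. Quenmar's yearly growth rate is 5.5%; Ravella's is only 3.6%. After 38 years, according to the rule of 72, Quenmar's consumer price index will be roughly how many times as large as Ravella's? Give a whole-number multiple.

Only the 1.9-point difference matters.
72/1.9 ≈ 37.89 years per doubling of the ratio; 38 years gives 1.00 doublings, so ≈ 2×.

≈ 2 times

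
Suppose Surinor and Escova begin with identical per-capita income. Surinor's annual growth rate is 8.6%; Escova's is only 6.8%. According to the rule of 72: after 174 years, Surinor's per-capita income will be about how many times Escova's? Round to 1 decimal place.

20.4 times

Only the 1.8-point difference matters.
72/1.8 ≈ 40.00 years per doubling of the ratio; 174 years gives 4.35 doublings, so ≈ 20.4×.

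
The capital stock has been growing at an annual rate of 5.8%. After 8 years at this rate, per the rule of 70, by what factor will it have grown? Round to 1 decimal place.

Doubles every ≈ 12.07 years (70/5.8).
8 years is 0.66 doublings; 2^0.66 ≈ 1.6×.

roughly 1.6 times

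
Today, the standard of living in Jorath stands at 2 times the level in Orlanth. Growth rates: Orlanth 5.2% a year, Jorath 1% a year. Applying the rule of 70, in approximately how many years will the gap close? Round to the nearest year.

about 17 years

Orlanth gains on Jorath at 5.2% − 1% = 4.2 points a year.
At that relative rate the gap halves every 70/4.2 ≈ 16.67 years.
A 2 times gap closes after 1 halving: 1 × 16.67 ≈ 17 years.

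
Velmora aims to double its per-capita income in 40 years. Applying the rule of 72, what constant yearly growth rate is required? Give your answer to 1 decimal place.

around 1.8%

72 / 40 ≈ 1.80, so about 1.8% per year.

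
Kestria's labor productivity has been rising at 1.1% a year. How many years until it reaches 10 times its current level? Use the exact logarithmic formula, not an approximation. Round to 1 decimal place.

210.5 years

t = ln(10) / ln(1 + 0.011) = 2.3026 / 0.010940 ≈ 210.48.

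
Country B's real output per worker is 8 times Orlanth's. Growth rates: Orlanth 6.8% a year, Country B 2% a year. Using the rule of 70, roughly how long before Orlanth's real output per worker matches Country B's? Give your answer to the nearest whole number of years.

approximately 44 years

The growth-rate gap is 6.8% − 2% = 4.8 percentage points.
So the ratio between them halves every 70/4.8 ≈ 14.58 years.
An 8 times gap closes after 3 halvings: 3 × 14.58 ≈ 44 years.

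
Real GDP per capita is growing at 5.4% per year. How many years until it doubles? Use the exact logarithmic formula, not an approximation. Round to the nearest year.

t = ln(2) / ln(1 + 0.054) = 0.6931 / 0.052592 ≈ 13.18.
≈ 13 years.

13 years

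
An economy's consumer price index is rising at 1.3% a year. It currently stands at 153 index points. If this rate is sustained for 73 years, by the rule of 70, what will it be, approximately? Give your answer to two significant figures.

about 390 index points

It doubles every 70/1.3 ≈ 53.85 years, so 73 years is 1.36 doublings.
2^1.36 ≈ 2.57; 153 × 2.57 ≈ 390 index points.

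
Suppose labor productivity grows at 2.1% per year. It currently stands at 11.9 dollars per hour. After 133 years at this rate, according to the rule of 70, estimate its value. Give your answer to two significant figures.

about 190 dollars per hour

Doubling time ≈ 70/2.1 = 33.33 years.
133 years is 133/33.33 ≈ 3.99 doublings, a factor of 2^3.99 ≈ 15.89.
11.9 × 15.89 ≈ 190 dollars per hour.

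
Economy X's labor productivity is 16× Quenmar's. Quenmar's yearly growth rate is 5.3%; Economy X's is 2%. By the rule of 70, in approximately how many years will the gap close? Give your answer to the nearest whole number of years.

What matters is the difference: 3.3 pp.
Rule of 70 on the gap: the ratio halves every 70/3.3 ≈ 21.21 years.
A 16× gap closes after 4 halvings: 4 × 21.21 ≈ 85 years.

about 85 years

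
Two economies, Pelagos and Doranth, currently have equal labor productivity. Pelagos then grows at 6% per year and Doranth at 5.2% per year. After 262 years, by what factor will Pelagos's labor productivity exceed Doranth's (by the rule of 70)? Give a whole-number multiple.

Rate gap = 6% − 5.2% = 0.8 points.
The ratio doubles every 70/0.8 ≈ 87.50 years.
262/87.50 ≈ 2.99 doublings → ratio ≈ 2^2.99 ≈ 8.

approximately 8 times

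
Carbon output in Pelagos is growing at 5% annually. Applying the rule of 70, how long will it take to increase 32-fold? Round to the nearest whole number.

approximately 70 years

At 5% it doubles every 70/5 ≈ 14.00 years.
32 = 2^5, so 5 doublings → 70 years.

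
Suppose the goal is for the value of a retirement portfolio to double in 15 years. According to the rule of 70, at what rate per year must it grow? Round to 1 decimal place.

70 / 15 ≈ 4.67, so about 4.7% per year.

approximately 4.7% per year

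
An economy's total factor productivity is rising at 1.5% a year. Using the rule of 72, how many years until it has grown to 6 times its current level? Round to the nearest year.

One doubling takes 72/1.5 = 48.00 years.
6× is log₂ 6 ≈ 2.58 doublings, so ≈ 2.58 × 48.00 = 124 years.

about 124 years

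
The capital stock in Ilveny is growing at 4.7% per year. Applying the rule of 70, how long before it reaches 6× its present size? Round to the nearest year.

Doubling time ≈ 70/4.7 = 14.89 years.
6× is log₂ 6 ≈ 2.58 doublings, so ≈ 2.58 × 14.89 = 38 years.

roughly 38 years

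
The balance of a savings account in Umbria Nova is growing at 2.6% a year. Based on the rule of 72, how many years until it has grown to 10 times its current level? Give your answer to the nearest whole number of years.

roughly 92 years

At 2.6% it doubles every 72/2.6 ≈ 27.69 years.
Reaching 10× takes log₂(10) ≈ 3.32 doublings.
3.32 × 27.69 ≈ 92 years.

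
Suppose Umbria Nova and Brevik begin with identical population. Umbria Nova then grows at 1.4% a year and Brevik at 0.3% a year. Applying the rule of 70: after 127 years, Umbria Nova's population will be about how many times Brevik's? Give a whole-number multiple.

Rate gap = 1.4% − 0.3% = 1.1 points.
The ratio doubles every 70/1.1 ≈ 63.64 years.
127/63.64 ≈ 2.00 doublings → ratio ≈ 2^2.00 ≈ 4.

approximately 4 times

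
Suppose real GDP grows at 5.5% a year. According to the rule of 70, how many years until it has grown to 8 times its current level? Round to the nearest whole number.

about 38 years

At 5.5% it doubles every 70/5.5 ≈ 12.73 years.
Getting to 8× needs 3 doublings: 3 × 12.73 ≈ 38 years.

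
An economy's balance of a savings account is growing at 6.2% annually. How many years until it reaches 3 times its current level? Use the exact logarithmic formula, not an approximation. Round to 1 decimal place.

t = ln(3) / ln(1 + 0.062) = 1.0986 / 0.060154 ≈ 18.26.

18.3 years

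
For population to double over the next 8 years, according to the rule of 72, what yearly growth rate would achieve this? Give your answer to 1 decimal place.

72 / 8 ≈ 9.00, so about 9.0% per year.

9.0%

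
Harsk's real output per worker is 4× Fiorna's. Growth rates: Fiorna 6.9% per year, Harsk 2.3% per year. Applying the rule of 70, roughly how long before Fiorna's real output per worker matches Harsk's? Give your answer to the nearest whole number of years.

Fiorna gains on Harsk at 6.9% − 2.3% = 4.6 points a year.
At that relative rate the gap halves every 70/4.6 ≈ 15.22 years.
A 4× gap closes after 2 halvings: 2 × 15.22 ≈ 30 years.

≈ 30 years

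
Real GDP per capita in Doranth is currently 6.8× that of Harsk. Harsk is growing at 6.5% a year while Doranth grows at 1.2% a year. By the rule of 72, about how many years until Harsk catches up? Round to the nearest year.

The growth-rate gap is 6.5% − 1.2% = 5.3 percentage points.
So the ratio between them halves every 72/5.3 ≈ 13.58 years.
A 6.8× gap takes log₂(6.8) ≈ 2.77 halvings to close: 2.77 × 13.58 ≈ 38 years.

38 years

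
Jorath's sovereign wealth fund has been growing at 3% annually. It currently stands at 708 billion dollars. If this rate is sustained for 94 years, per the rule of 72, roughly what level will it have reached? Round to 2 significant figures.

roughly 11000 billion dollars

It doubles every 72/3 ≈ 24.00 years, so 94 years is 3.92 doublings.
2^3.92 ≈ 15.14; 708 × 15.14 ≈ 11000 billion dollars.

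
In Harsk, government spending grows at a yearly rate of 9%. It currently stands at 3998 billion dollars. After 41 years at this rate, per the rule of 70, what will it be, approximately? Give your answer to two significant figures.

Doubling time ≈ 70/9 = 7.78 years.
41 years is 41/7.78 ≈ 5.27 doublings, a factor of 2^5.27 ≈ 38.59.
3998 × 38.59 ≈ 150000 billion dollars.

around 150000 billion dollars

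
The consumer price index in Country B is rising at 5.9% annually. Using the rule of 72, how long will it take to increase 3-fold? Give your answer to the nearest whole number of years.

≈ 19 years

At 5.9% it doubles every 72/5.9 ≈ 12.20 years.
Reaching 3× takes log₂(3) ≈ 1.58 doublings.
1.58 × 12.20 ≈ 19 years.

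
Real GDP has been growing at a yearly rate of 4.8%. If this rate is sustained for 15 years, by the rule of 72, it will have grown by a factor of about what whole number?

roughly 2 times

At 4.8% one doubling takes ≈ 15.00 years; 15 years is 1 of them, so ×2.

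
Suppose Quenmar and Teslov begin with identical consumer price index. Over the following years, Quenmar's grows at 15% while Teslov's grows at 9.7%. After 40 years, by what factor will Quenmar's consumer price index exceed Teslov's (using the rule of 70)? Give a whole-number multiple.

Quenmar pulls ahead at 5.3 pp per year, so the ratio doubles every 70/5.3 ≈ 13.21 years.
In 40 years that's 3.03 doublings: 2^3.03 ≈ 8.

about 8 times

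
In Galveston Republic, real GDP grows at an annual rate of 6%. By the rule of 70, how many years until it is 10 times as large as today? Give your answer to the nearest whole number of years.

around 39 years

At 6% it doubles every 70/6 ≈ 11.67 years.
10× is log₂ 10 ≈ 3.32 doublings, so ≈ 3.32 × 11.67 = 39 years.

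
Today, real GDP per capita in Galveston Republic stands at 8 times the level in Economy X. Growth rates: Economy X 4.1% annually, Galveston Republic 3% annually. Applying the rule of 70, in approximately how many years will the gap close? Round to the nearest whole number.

The growth-rate gap is 4.1% − 3% = 1.1 percentage points.
So the ratio between them halves every 70/1.1 ≈ 63.64 years.
An 8 times gap closes after 3 halvings: 3 × 63.64 ≈ 191 years.

about 191 years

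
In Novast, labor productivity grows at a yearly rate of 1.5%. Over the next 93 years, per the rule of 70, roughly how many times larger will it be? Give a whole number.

At 1.5% one doubling takes ≈ 46.67 years; 93 years is 2 of them, so ×4.

about 4 times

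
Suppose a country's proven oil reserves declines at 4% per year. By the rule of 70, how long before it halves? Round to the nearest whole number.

18 years

Halving time ≈ 70 / 4 = 17.50 → 18 years.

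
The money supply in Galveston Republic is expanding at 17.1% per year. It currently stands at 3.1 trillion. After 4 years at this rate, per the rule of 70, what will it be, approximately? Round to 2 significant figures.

It doubles every 70/17.1 ≈ 4.09 years, so 4 years is 0.98 doublings.
2^0.98 ≈ 1.97; 3.1 × 1.97 ≈ 6.1 trillion.

6.1 trillion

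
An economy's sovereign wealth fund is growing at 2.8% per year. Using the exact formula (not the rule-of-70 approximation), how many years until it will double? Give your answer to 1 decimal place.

t = ln(2) / ln(1 + 0.028) = 0.6931 / 0.027615 ≈ 25.10.

25.1 years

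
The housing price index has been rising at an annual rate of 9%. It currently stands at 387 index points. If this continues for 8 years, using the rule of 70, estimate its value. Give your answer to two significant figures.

790 index points

It doubles every 70/9 ≈ 7.78 years, so 8 years is 1.03 doublings.
2^1.03 ≈ 2.04; 387 × 2.04 ≈ 790 index points.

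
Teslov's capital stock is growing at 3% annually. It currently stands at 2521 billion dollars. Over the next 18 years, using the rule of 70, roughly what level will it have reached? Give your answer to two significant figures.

4300 billion dollars

Doubling time ≈ 70/3 = 23.33 years.
18 years is 18/23.33 ≈ 0.77 doublings, a factor of 2^0.77 ≈ 1.71.
2521 × 1.71 ≈ 4300 billion dollars.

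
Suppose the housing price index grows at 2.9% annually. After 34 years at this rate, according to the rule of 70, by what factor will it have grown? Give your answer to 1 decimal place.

Doubles every ≈ 24.14 years (70/2.9).
34 years is 1.41 doublings; 2^1.41 ≈ 2.7×.

approximately 2.7 times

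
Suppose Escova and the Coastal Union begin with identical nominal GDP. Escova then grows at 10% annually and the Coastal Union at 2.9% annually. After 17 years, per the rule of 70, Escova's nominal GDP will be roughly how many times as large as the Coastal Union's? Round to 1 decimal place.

roughly 3.3 times

Escova pulls ahead at 7.1 pp per year, so the ratio doubles every 70/7.1 ≈ 9.86 years.
In 17 years that's 1.72 doublings: 2^1.72 ≈ 3.3.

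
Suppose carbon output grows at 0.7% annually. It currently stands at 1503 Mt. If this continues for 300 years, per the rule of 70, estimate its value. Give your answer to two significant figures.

Doubling time ≈ 70/0.7 = 100.00 years.
300 years is 300/100.00 ≈ 3.00 doublings, a factor of 2^3.00 ≈ 8.00.
1503 × 8.00 ≈ 12000 Mt.

around 12000 Mt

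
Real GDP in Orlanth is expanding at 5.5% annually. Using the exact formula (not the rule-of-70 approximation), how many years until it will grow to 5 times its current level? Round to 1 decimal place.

30.1 years

t = ln(5) / ln(1 + 0.055) = 1.6094 / 0.053541 ≈ 30.06.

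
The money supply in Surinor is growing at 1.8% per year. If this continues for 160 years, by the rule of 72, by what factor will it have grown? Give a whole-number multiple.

Doubling time ≈ 72/1.8 = 40.00 years.
160/40.00 ≈ 4 doublings, so about 2^4 = 16×.

16 times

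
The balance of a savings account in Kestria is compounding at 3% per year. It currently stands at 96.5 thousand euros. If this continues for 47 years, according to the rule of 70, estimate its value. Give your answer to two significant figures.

roughly 390 thousand euros

It doubles every 70/3 ≈ 23.33 years, so 47 years is 2.01 doublings.
2^2.01 ≈ 4.03; 96.5 × 4.03 ≈ 390 thousand euros.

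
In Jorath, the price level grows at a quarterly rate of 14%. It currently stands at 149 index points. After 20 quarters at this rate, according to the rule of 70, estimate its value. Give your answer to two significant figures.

roughly 2400 index points

Doubling time ≈ 70/14 = 5.00 quarters.
20 quarters is 20/5.00 ≈ 4.00 doublings, a factor of 2^4.00 ≈ 16.00.
149 × 16.00 ≈ 2400 index points.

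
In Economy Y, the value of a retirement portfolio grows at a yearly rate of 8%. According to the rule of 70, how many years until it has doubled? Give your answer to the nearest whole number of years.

Doubling time ≈ 70 / 8 = 8.75 years.

≈ 9 years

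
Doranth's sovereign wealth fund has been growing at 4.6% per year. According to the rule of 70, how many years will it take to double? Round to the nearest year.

Doubling time ≈ 70 / 4.6 = 15.22 years.

approximately 15 years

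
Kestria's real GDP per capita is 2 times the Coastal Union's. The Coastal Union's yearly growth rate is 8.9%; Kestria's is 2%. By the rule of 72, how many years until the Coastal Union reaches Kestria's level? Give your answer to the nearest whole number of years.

≈ 10 years

the Coastal Union gains on Kestria at 8.9% − 2% = 6.9 points a year.
At that relative rate the gap halves every 72/6.9 ≈ 10.43 years.
A 2 times gap closes after 1 halving: 1 × 10.43 ≈ 10 years.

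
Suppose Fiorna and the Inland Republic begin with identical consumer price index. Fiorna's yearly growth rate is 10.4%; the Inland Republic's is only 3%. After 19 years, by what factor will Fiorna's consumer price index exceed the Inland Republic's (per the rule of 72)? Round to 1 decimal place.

Rate gap = 10.4% − 3% = 7.4 points.
The ratio doubles every 72/7.4 ≈ 9.73 years.
19/9.73 ≈ 1.95 doublings → ratio ≈ 2^1.95 ≈ 3.9.

about 3.9 times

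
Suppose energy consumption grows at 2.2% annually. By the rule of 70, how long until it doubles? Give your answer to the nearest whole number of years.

≈ 32 years

Doubling time ≈ 70 / 2.2 = 31.82 years.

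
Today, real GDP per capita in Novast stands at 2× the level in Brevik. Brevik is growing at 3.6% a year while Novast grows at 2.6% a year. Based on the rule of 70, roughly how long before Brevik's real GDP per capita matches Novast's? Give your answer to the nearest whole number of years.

approximately 70 years

What matters is the difference: 1 pp.
Rule of 70 on the gap: the ratio halves every 70/1 ≈ 70.00 years.
A 2× gap closes after 1 halving: 1 × 70.00 ≈ 70 years.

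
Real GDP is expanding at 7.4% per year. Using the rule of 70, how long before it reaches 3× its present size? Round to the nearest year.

At 7.4% it doubles every 70/7.4 ≈ 9.46 years.
Reaching 3× takes log₂(3) ≈ 1.58 doublings.
1.58 × 9.46 ≈ 15 years.

15 years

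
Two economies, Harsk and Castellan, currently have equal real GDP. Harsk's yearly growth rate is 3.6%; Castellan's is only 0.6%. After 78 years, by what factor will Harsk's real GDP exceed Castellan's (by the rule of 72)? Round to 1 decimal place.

roughly 9.5 times

Harsk pulls ahead at 3 pp per year, so the ratio doubles every 72/3 ≈ 24.00 years.
In 78 years that's 3.25 doublings: 2^3.25 ≈ 9.5.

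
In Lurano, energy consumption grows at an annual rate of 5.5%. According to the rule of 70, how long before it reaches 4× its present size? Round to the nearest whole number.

≈ 25 years

At 5.5% it doubles every 70/5.5 ≈ 12.73 years.
4× is 2 doublings, so 2 × 12.73 ≈ 25 years.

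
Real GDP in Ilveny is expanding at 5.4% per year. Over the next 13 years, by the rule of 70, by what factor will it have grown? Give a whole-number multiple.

roughly 2 times

Doubling time ≈ 70/5.4 = 12.96 years.
13/12.96 ≈ 1 doubling, so about 2^1 = 2×.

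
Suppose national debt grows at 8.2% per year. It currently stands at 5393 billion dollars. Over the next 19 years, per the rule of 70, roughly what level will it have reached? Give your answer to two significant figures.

Doubling time ≈ 70/8.2 = 8.54 years.
19 years is 19/8.54 ≈ 2.22 doublings, a factor of 2^2.22 ≈ 4.66.
5393 × 4.66 ≈ 25000 billion dollars.

approximately 25000 billion dollars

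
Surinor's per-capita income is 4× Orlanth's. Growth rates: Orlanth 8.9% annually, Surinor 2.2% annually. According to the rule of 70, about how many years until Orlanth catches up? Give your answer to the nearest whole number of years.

The growth-rate gap is 8.9% − 2.2% = 6.7 percentage points.
So the ratio between them halves every 70/6.7 ≈ 10.45 years.
A 4× gap closes after 2 halvings: 2 × 10.45 ≈ 21 years.

21 years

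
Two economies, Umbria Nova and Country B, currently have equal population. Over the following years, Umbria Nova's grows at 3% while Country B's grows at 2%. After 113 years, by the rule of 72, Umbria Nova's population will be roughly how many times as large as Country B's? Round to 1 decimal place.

Rate gap = 3% − 2% = 1 point.
The ratio doubles every 72/1 ≈ 72.00 years.
113/72.00 ≈ 1.57 doublings → ratio ≈ 2^1.57 ≈ 3.0.

about 3.0 times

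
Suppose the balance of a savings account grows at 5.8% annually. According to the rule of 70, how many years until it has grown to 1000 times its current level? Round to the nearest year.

One doubling takes 70/5.8 = 12.07 years.
Reaching 1000× takes log₂(1000) ≈ 9.97 doublings.
9.97 × 12.07 ≈ 120 years.

≈ 120 years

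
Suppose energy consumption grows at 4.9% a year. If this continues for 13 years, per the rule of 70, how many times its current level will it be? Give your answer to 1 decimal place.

about 1.9 times

Doubling time ≈ 70/4.9 = 14.29 years.
13 years / 14.29 ≈ 0.91 doublings → factor 2^0.91 ≈ 1.9.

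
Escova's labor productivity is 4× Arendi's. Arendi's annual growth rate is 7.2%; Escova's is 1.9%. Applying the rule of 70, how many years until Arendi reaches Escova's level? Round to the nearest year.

The growth-rate gap is 7.2% − 1.9% = 5.3 percentage points.
So the ratio between them halves every 70/5.3 ≈ 13.21 years.
A 4× gap closes after 2 halvings: 2 × 13.21 ≈ 26 years.

≈ 26 years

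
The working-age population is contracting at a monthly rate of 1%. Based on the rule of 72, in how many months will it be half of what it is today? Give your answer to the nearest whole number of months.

approximately 72 months

Falling at 1%, it halves about every 72/1 = 72.00 months.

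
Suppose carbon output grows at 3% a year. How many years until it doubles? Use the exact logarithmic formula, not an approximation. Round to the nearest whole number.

23 years

t = ln(2) / ln(1 + 0.03) = 0.6931 / 0.029559 ≈ 23.45.
≈ 23 years.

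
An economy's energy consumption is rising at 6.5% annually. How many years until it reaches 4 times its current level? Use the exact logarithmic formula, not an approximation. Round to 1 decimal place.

t = ln(4) / ln(1 + 0.065) = 1.3863 / 0.062975 ≈ 22.01.

22.0 years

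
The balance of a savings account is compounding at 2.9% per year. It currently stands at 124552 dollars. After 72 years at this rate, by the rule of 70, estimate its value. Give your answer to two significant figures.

It doubles every 70/2.9 ≈ 24.14 years, so 72 years is 2.98 doublings.
2^2.98 ≈ 7.89; 124552 × 7.89 ≈ 980000 dollars.

approximately 980000 dollars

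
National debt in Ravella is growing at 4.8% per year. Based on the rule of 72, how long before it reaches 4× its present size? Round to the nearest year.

about 30 years

Doubling time ≈ 72/4.8 = 15.00 years.
4 = 2^2, so 2 doublings → 30 years.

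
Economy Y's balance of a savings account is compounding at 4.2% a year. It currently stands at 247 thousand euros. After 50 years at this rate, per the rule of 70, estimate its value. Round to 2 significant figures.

2000 thousand euros

Doubling time ≈ 70/4.2 = 16.67 years.
50 years is 50/16.67 ≈ 3.00 doublings, a factor of 2^3.00 ≈ 8.00.
247 × 8.00 ≈ 2000 thousand euros.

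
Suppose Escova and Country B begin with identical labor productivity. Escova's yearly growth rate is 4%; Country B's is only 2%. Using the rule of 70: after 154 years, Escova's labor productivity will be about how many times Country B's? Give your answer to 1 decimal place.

around 21.1 times

Only the 2-point difference matters.
70/2 ≈ 35.00 years per doubling of the ratio; 154 years gives 4.40 doublings, so ≈ 21.1×.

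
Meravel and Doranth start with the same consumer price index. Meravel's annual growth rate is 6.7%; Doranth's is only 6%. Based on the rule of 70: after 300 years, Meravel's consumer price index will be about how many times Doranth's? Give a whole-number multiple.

Only the 0.7-point difference matters.
70/0.7 ≈ 100.00 years per doubling of the ratio; 300 years gives 3.00 doublings, so ≈ 8×.

roughly 8 times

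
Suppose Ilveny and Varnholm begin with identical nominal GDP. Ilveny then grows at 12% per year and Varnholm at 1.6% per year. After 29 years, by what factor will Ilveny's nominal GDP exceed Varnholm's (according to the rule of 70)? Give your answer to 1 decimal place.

about 19.8 times

Rate gap = 12% − 1.6% = 10.4 points.
The ratio doubles every 70/10.4 ≈ 6.73 years.
29/6.73 ≈ 4.31 doublings → ratio ≈ 2^4.31 ≈ 19.8.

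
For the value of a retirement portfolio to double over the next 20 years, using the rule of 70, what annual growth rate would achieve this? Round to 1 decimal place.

70 / 20 ≈ 3.50, so about 3.5% a year.

around 3.5% a year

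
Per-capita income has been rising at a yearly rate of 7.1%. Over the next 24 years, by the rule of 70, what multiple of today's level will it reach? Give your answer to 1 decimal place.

approximately 5.4 times

Doubles every ≈ 9.86 years (70/7.1).
24 years is 2.43 doublings; 2^2.43 ≈ 5.4×.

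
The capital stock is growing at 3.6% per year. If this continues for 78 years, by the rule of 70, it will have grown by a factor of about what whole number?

around 16 times

70/3.6 ≈ 19.44 years per doubling.
78 years fits 4 doublings: 2^4 = 16.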